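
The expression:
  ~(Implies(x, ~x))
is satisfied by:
  {x: True}


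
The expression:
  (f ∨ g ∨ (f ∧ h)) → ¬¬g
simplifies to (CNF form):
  g ∨ ¬f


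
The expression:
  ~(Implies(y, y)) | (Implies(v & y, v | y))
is always true.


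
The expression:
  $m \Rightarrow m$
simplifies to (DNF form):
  $\text{True}$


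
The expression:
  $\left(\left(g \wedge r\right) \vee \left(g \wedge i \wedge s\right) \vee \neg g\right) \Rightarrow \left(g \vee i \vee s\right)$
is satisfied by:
  {i: True, g: True, s: True}
  {i: True, g: True, s: False}
  {i: True, s: True, g: False}
  {i: True, s: False, g: False}
  {g: True, s: True, i: False}
  {g: True, s: False, i: False}
  {s: True, g: False, i: False}


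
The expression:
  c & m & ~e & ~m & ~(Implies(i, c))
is never true.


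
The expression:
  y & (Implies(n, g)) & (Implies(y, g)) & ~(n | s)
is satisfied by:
  {g: True, y: True, n: False, s: False}


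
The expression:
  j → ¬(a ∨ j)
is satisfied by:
  {j: False}


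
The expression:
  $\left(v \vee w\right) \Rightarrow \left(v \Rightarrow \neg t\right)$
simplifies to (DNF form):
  $\neg t \vee \neg v$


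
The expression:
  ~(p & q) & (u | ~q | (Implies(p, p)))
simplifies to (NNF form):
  ~p | ~q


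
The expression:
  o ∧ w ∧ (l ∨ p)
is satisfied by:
  {l: True, p: True, w: True, o: True}
  {l: True, w: True, o: True, p: False}
  {p: True, w: True, o: True, l: False}


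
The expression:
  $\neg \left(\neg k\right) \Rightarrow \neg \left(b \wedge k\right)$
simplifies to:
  $\neg b \vee \neg k$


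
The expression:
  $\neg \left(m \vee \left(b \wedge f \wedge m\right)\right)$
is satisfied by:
  {m: False}


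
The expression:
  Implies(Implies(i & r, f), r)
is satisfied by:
  {r: True}


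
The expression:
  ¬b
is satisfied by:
  {b: False}


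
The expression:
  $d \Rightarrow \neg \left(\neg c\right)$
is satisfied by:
  {c: True, d: False}
  {d: False, c: False}
  {d: True, c: True}


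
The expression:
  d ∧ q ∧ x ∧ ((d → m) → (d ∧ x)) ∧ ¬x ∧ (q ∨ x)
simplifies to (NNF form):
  False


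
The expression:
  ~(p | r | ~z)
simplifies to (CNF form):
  z & ~p & ~r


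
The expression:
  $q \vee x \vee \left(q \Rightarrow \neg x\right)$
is always true.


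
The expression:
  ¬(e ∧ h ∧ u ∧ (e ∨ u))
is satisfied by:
  {h: False, e: False, u: False}
  {u: True, h: False, e: False}
  {e: True, h: False, u: False}
  {u: True, e: True, h: False}
  {h: True, u: False, e: False}
  {u: True, h: True, e: False}
  {e: True, h: True, u: False}


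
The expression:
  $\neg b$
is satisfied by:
  {b: False}


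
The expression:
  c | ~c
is always true.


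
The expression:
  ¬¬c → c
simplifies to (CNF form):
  True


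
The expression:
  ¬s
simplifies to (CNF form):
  ¬s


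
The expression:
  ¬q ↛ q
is always true.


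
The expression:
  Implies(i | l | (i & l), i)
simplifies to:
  i | ~l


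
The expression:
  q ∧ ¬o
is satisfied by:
  {q: True, o: False}


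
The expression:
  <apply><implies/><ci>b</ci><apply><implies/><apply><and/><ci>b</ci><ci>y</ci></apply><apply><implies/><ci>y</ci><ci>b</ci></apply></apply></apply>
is always true.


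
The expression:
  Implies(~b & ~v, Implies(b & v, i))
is always true.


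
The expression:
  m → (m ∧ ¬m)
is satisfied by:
  {m: False}


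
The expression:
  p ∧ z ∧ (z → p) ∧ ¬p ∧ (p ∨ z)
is never true.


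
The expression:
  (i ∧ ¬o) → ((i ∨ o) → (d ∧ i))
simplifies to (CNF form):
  d ∨ o ∨ ¬i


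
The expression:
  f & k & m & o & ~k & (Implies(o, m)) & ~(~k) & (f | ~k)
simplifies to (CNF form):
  False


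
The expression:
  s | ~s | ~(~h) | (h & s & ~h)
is always true.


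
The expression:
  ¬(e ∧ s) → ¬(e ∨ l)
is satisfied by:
  {s: True, l: False, e: False}
  {l: False, e: False, s: False}
  {e: True, s: True, l: False}
  {e: True, s: True, l: True}


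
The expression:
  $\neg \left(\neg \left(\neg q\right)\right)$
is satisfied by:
  {q: False}


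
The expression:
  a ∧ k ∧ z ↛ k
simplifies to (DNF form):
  False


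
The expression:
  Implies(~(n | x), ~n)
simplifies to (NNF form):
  True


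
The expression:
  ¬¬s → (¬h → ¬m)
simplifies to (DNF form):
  h ∨ ¬m ∨ ¬s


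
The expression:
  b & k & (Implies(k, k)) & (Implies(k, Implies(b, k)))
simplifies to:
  b & k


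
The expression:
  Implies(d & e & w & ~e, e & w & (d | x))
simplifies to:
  True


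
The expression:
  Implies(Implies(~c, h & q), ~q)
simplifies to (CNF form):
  (~c | ~q) & (~h | ~q)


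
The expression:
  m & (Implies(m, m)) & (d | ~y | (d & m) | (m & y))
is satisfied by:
  {m: True}


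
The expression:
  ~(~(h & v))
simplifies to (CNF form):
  h & v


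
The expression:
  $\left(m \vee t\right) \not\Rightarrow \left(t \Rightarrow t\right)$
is never true.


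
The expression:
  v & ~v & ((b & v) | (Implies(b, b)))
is never true.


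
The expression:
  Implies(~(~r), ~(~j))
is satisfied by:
  {j: True, r: False}
  {r: False, j: False}
  {r: True, j: True}


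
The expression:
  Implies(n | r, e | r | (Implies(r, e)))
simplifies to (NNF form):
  True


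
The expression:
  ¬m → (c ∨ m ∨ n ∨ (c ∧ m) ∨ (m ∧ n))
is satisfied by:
  {n: True, c: True, m: True}
  {n: True, c: True, m: False}
  {n: True, m: True, c: False}
  {n: True, m: False, c: False}
  {c: True, m: True, n: False}
  {c: True, m: False, n: False}
  {m: True, c: False, n: False}


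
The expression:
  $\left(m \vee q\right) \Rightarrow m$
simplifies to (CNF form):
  $m \vee \neg q$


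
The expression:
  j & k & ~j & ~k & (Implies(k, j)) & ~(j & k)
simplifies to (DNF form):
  False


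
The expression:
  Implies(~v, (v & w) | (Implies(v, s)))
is always true.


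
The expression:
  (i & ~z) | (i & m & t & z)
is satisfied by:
  {i: True, t: True, m: True, z: False}
  {i: True, t: True, m: False, z: False}
  {i: True, m: True, z: False, t: False}
  {i: True, m: False, z: False, t: False}
  {i: True, t: True, z: True, m: True}


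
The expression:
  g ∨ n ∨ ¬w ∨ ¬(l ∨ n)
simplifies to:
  g ∨ n ∨ ¬l ∨ ¬w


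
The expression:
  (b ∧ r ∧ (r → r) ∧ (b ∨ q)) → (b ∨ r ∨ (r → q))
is always true.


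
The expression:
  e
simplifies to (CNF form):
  e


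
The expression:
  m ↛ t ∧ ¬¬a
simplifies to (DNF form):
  a ∧ m ∧ ¬t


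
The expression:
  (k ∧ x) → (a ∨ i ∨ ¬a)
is always true.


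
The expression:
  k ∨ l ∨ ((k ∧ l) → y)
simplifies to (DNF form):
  True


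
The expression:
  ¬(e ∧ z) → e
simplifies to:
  e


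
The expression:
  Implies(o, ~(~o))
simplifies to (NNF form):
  True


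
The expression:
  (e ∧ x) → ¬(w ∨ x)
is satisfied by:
  {e: False, x: False}
  {x: True, e: False}
  {e: True, x: False}


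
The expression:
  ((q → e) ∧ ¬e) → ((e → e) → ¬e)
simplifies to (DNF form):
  True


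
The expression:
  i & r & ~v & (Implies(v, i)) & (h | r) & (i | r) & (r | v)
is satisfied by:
  {r: True, i: True, v: False}


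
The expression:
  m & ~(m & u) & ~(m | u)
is never true.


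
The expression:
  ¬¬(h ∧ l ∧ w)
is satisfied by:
  {h: True, w: True, l: True}


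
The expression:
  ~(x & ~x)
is always true.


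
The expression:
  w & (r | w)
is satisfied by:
  {w: True}


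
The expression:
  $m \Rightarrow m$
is always true.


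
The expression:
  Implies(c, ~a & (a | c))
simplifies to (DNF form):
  ~a | ~c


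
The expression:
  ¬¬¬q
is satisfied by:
  {q: False}


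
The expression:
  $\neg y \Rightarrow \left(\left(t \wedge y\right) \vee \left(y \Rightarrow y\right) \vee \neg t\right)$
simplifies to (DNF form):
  $\text{True}$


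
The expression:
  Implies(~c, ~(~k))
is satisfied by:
  {k: True, c: True}
  {k: True, c: False}
  {c: True, k: False}


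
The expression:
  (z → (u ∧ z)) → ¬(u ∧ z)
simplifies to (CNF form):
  ¬u ∨ ¬z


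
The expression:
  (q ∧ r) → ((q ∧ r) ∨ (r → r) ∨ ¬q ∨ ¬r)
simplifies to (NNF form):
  True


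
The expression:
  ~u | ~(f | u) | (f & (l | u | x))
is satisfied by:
  {f: True, u: False}
  {u: False, f: False}
  {u: True, f: True}


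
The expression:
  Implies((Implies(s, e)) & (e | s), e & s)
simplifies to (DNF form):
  s | ~e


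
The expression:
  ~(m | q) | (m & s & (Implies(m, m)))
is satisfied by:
  {s: True, q: False, m: False}
  {q: False, m: False, s: False}
  {m: True, s: True, q: False}
  {m: True, q: True, s: True}


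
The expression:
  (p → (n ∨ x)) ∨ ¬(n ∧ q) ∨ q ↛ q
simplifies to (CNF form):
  True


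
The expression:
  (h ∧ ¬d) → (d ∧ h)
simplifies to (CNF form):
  d ∨ ¬h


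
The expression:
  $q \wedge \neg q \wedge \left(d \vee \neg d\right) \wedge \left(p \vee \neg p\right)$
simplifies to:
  $\text{False}$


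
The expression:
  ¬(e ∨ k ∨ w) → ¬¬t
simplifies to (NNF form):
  e ∨ k ∨ t ∨ w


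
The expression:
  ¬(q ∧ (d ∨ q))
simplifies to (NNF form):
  ¬q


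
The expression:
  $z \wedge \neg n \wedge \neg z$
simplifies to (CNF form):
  $\text{False}$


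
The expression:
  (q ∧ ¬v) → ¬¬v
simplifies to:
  v ∨ ¬q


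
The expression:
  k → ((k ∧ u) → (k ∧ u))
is always true.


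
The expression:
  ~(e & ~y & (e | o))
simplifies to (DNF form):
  y | ~e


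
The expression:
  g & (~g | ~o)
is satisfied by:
  {g: True, o: False}


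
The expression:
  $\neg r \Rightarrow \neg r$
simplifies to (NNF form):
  $\text{True}$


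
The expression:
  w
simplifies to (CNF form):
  w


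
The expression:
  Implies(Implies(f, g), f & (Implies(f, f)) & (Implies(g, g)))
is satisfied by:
  {f: True}


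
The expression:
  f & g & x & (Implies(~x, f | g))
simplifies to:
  f & g & x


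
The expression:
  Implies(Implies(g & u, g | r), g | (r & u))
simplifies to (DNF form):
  g | (r & u)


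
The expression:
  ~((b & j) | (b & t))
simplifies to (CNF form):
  (~b | ~j) & (~b | ~t)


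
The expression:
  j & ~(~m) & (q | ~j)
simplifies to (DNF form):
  j & m & q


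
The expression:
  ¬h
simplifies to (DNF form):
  ¬h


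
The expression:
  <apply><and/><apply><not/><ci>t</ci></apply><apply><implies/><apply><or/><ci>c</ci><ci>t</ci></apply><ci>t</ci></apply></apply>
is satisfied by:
  {t: False, c: False}


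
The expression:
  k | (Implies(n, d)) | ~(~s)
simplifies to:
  d | k | s | ~n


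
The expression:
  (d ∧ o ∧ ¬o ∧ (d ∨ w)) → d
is always true.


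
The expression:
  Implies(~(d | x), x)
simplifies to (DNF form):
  d | x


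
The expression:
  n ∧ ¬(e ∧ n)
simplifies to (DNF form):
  n ∧ ¬e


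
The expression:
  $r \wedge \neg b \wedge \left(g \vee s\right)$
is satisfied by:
  {r: True, g: True, s: True, b: False}
  {r: True, g: True, b: False, s: False}
  {r: True, s: True, b: False, g: False}


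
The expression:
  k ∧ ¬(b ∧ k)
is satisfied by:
  {k: True, b: False}


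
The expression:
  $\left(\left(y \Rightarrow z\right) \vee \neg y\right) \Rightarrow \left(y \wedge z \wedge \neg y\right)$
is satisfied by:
  {y: True, z: False}


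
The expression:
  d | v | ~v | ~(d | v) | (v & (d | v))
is always true.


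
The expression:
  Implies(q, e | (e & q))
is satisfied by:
  {e: True, q: False}
  {q: False, e: False}
  {q: True, e: True}


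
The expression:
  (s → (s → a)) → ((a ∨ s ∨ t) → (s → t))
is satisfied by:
  {t: True, s: False, a: False}
  {s: False, a: False, t: False}
  {a: True, t: True, s: False}
  {a: True, s: False, t: False}
  {t: True, s: True, a: False}
  {s: True, t: False, a: False}
  {a: True, s: True, t: True}


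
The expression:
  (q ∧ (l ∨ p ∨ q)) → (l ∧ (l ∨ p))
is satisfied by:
  {l: True, q: False}
  {q: False, l: False}
  {q: True, l: True}


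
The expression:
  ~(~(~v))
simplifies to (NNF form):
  ~v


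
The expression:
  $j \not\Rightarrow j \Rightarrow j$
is always true.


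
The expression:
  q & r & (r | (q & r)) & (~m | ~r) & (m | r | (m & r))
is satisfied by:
  {r: True, q: True, m: False}


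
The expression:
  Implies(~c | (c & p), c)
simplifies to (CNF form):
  c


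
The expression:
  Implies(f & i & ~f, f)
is always true.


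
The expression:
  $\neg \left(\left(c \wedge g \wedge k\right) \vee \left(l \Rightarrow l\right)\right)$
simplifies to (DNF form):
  $\text{False}$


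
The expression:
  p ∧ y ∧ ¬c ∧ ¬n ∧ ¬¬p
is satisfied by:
  {p: True, y: True, n: False, c: False}


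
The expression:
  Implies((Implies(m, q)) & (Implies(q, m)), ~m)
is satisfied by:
  {m: False, q: False}
  {q: True, m: False}
  {m: True, q: False}


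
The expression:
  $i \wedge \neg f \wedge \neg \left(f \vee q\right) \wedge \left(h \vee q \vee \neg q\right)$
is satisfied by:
  {i: True, q: False, f: False}


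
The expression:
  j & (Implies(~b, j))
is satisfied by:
  {j: True}


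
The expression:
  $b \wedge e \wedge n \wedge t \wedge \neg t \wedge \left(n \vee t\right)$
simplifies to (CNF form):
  $\text{False}$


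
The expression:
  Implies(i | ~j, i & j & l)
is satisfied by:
  {j: True, l: True, i: False}
  {j: True, l: False, i: False}
  {j: True, i: True, l: True}


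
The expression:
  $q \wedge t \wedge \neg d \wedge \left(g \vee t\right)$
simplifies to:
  $q \wedge t \wedge \neg d$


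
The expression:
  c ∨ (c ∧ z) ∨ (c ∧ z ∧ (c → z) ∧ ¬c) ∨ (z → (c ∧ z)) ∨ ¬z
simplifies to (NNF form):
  c ∨ ¬z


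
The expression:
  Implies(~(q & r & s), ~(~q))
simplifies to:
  q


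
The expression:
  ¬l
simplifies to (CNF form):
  ¬l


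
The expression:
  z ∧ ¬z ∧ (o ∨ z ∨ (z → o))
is never true.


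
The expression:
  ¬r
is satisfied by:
  {r: False}


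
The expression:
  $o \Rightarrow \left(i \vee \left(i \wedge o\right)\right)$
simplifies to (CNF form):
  $i \vee \neg o$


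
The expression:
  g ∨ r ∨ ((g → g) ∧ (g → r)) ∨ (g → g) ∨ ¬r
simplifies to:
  True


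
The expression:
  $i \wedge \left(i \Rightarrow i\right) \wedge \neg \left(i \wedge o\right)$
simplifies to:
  $i \wedge \neg o$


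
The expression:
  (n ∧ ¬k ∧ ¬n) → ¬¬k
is always true.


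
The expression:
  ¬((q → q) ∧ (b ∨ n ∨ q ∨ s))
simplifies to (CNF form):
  ¬b ∧ ¬n ∧ ¬q ∧ ¬s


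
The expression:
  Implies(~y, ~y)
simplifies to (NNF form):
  True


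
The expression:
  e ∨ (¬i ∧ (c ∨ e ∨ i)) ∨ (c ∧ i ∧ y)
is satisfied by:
  {c: True, e: True, y: True, i: False}
  {c: True, e: True, y: False, i: False}
  {i: True, c: True, e: True, y: True}
  {i: True, c: True, e: True, y: False}
  {e: True, y: True, i: False, c: False}
  {e: True, i: False, y: False, c: False}
  {e: True, i: True, y: True, c: False}
  {e: True, i: True, y: False, c: False}
  {c: True, y: True, e: False, i: False}
  {c: True, y: False, e: False, i: False}
  {i: True, c: True, y: True, e: False}


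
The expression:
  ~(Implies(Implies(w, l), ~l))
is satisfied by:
  {l: True}


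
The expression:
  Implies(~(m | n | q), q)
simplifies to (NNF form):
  m | n | q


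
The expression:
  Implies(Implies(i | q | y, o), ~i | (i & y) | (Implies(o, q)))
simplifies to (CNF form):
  q | y | ~i | ~o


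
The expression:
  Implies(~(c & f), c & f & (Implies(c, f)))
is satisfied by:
  {c: True, f: True}


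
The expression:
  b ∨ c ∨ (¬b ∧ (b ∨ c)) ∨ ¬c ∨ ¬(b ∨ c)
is always true.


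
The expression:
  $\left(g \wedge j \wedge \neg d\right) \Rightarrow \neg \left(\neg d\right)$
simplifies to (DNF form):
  $d \vee \neg g \vee \neg j$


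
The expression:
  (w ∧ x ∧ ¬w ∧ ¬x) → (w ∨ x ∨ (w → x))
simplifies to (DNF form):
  True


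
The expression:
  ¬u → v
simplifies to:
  u ∨ v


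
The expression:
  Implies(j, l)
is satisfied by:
  {l: True, j: False}
  {j: False, l: False}
  {j: True, l: True}


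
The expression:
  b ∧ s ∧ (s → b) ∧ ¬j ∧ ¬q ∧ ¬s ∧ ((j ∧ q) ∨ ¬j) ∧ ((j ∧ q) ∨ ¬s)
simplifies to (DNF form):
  False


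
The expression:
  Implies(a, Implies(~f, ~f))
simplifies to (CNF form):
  True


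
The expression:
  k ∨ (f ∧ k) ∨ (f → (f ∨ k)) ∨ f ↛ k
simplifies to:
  True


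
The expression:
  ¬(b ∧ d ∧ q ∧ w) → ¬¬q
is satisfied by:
  {q: True}


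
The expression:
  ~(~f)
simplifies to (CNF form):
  f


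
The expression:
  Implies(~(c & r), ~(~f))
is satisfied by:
  {c: True, f: True, r: True}
  {c: True, f: True, r: False}
  {f: True, r: True, c: False}
  {f: True, r: False, c: False}
  {c: True, r: True, f: False}


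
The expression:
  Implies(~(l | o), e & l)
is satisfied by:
  {o: True, l: True}
  {o: True, l: False}
  {l: True, o: False}


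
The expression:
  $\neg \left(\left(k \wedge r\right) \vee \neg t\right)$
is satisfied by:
  {t: True, k: False, r: False}
  {t: True, r: True, k: False}
  {t: True, k: True, r: False}


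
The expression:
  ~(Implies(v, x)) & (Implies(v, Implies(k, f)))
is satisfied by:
  {f: True, v: True, x: False, k: False}
  {v: True, k: False, f: False, x: False}
  {k: True, f: True, v: True, x: False}


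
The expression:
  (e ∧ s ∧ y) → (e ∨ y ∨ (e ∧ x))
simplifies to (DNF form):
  True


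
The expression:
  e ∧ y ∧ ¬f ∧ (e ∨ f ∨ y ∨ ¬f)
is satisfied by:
  {e: True, y: True, f: False}


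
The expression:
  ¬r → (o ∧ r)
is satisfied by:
  {r: True}


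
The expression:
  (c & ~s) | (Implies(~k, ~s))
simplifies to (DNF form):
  k | ~s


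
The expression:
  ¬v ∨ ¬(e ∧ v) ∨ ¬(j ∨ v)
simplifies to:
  ¬e ∨ ¬v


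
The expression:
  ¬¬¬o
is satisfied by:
  {o: False}


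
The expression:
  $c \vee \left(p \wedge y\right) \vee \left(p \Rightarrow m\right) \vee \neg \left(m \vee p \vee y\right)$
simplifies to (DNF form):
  $c \vee m \vee y \vee \neg p$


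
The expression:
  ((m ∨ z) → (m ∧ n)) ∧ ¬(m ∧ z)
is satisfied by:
  {n: True, m: False, z: False}
  {m: False, z: False, n: False}
  {n: True, m: True, z: False}


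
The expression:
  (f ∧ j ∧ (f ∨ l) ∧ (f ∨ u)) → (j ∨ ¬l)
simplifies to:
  True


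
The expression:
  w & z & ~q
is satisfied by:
  {z: True, w: True, q: False}


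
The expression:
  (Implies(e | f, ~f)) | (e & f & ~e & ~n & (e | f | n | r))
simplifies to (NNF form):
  ~f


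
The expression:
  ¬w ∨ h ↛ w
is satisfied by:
  {w: False}


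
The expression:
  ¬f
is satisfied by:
  {f: False}


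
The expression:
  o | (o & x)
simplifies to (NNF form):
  o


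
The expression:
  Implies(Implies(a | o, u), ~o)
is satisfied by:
  {u: False, o: False}
  {o: True, u: False}
  {u: True, o: False}


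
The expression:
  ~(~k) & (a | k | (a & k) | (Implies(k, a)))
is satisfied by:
  {k: True}


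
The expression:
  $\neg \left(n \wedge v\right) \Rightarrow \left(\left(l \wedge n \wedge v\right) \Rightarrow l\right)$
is always true.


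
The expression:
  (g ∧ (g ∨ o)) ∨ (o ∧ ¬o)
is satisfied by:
  {g: True}


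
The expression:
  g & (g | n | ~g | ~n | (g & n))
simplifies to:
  g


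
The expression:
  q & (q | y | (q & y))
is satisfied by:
  {q: True}


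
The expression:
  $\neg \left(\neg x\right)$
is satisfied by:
  {x: True}


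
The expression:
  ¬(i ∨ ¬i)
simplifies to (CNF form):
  False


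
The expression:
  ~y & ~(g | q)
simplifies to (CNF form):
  ~g & ~q & ~y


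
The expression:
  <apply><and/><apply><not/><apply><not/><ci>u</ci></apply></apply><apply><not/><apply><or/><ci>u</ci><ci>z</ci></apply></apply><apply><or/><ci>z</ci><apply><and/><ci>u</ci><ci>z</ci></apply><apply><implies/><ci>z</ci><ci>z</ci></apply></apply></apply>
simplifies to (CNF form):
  <false/>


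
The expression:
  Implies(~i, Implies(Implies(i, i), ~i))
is always true.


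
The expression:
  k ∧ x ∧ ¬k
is never true.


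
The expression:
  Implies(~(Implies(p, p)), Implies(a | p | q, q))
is always true.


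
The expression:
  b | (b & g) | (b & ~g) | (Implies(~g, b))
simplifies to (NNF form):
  b | g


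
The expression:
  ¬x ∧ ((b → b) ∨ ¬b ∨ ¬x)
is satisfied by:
  {x: False}


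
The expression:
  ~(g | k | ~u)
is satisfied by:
  {u: True, g: False, k: False}


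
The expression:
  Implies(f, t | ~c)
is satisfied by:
  {t: True, c: False, f: False}
  {c: False, f: False, t: False}
  {f: True, t: True, c: False}
  {f: True, c: False, t: False}
  {t: True, c: True, f: False}
  {c: True, t: False, f: False}
  {f: True, c: True, t: True}


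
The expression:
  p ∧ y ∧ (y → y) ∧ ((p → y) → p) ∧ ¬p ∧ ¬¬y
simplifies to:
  False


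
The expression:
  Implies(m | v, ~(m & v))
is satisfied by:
  {m: False, v: False}
  {v: True, m: False}
  {m: True, v: False}


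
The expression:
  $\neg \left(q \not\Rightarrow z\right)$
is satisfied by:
  {z: True, q: False}
  {q: False, z: False}
  {q: True, z: True}


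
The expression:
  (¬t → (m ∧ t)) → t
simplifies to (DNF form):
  True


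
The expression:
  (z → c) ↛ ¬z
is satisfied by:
  {c: True, z: True}


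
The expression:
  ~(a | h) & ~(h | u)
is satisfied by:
  {u: False, h: False, a: False}


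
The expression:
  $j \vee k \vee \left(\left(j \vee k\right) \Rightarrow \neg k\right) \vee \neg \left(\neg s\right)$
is always true.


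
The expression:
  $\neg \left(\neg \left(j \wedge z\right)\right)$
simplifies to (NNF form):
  $j \wedge z$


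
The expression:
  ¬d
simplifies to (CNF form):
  ¬d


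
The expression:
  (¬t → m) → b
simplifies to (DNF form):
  b ∨ (¬m ∧ ¬t)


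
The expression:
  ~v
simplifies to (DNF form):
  ~v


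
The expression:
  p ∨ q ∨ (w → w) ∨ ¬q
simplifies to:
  True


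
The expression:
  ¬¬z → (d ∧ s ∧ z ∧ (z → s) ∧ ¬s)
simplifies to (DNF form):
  ¬z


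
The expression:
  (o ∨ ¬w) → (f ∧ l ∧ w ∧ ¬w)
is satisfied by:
  {w: True, o: False}


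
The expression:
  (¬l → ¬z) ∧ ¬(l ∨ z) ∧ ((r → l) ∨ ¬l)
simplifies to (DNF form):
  ¬l ∧ ¬z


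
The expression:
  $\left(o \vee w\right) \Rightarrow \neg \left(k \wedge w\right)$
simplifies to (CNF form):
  $\neg k \vee \neg w$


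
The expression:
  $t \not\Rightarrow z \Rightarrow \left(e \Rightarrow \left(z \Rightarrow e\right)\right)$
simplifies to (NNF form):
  $\text{True}$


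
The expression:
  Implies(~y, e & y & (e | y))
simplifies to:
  y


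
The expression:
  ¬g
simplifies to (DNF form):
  ¬g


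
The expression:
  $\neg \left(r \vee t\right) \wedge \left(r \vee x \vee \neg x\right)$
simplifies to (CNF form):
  $\neg r \wedge \neg t$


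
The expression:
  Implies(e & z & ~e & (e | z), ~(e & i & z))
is always true.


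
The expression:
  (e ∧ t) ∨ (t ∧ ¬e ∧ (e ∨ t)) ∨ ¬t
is always true.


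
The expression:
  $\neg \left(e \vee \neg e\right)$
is never true.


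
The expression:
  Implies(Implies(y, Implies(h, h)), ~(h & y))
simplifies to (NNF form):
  ~h | ~y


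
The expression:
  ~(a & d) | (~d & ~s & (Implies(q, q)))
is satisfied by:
  {d: False, a: False}
  {a: True, d: False}
  {d: True, a: False}


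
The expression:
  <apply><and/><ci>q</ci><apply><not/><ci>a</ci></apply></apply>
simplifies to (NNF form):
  <apply><and/><ci>q</ci><apply><not/><ci>a</ci></apply></apply>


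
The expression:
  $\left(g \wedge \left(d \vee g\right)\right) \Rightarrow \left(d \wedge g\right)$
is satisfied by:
  {d: True, g: False}
  {g: False, d: False}
  {g: True, d: True}


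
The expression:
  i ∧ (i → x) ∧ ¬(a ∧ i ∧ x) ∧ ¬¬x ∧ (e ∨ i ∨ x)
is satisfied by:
  {i: True, x: True, a: False}


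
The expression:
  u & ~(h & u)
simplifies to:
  u & ~h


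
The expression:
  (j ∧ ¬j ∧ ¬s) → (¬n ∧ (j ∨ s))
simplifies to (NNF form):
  True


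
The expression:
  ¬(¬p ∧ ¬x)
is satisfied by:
  {x: True, p: True}
  {x: True, p: False}
  {p: True, x: False}


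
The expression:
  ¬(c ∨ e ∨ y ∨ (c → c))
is never true.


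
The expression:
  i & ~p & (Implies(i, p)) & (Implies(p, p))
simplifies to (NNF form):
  False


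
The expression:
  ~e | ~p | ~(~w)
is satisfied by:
  {w: True, p: False, e: False}
  {p: False, e: False, w: False}
  {w: True, e: True, p: False}
  {e: True, p: False, w: False}
  {w: True, p: True, e: False}
  {p: True, w: False, e: False}
  {w: True, e: True, p: True}


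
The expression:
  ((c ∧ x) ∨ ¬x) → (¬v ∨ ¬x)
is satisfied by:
  {v: False, x: False, c: False}
  {c: True, v: False, x: False}
  {x: True, v: False, c: False}
  {c: True, x: True, v: False}
  {v: True, c: False, x: False}
  {c: True, v: True, x: False}
  {x: True, v: True, c: False}


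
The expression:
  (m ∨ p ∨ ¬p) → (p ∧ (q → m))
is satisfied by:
  {p: True, m: True, q: False}
  {p: True, q: False, m: False}
  {p: True, m: True, q: True}


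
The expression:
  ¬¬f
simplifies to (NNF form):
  f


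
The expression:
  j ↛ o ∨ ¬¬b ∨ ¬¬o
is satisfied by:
  {b: True, o: True, j: True}
  {b: True, o: True, j: False}
  {b: True, j: True, o: False}
  {b: True, j: False, o: False}
  {o: True, j: True, b: False}
  {o: True, j: False, b: False}
  {j: True, o: False, b: False}


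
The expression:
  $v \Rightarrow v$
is always true.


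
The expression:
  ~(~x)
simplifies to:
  x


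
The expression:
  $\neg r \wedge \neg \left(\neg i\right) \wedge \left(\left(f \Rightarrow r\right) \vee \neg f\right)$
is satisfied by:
  {i: True, r: False, f: False}


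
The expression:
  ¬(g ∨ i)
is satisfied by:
  {g: False, i: False}


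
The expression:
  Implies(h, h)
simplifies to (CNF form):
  True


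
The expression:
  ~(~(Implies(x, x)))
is always true.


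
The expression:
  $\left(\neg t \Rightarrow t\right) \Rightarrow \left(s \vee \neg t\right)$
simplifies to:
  $s \vee \neg t$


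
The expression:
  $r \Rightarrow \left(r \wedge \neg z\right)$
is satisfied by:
  {z: False, r: False}
  {r: True, z: False}
  {z: True, r: False}


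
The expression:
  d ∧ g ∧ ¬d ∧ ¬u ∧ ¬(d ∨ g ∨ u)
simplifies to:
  False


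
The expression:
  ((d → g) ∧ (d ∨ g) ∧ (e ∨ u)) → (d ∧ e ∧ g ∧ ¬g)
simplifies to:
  (¬e ∧ ¬u) ∨ ¬g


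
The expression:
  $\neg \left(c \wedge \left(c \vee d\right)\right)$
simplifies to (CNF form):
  $\neg c$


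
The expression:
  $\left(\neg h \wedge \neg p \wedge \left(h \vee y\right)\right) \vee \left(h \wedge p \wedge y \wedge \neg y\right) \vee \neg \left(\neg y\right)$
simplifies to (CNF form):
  $y$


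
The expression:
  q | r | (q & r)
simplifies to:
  q | r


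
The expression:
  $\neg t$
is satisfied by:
  {t: False}


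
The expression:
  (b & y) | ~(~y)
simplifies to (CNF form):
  y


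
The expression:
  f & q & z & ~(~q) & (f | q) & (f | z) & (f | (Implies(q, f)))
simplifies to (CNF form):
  f & q & z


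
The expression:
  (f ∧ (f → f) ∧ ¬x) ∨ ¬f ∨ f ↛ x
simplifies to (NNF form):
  ¬f ∨ ¬x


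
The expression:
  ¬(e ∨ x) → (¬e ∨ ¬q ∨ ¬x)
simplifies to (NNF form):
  True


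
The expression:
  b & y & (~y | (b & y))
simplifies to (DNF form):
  b & y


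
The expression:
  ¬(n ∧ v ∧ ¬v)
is always true.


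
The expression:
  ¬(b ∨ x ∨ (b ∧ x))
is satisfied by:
  {x: False, b: False}


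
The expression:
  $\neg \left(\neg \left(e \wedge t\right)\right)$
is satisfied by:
  {t: True, e: True}


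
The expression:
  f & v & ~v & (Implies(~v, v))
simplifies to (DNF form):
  False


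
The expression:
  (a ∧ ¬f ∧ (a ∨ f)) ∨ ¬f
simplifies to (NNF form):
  ¬f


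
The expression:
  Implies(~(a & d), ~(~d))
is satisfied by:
  {d: True}


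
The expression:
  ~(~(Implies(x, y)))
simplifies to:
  y | ~x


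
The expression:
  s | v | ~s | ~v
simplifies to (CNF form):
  True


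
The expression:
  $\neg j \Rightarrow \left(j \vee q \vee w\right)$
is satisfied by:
  {q: True, w: True, j: True}
  {q: True, w: True, j: False}
  {q: True, j: True, w: False}
  {q: True, j: False, w: False}
  {w: True, j: True, q: False}
  {w: True, j: False, q: False}
  {j: True, w: False, q: False}


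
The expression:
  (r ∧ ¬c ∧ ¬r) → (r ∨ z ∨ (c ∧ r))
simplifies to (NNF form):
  True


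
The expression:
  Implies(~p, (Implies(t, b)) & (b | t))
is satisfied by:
  {b: True, p: True}
  {b: True, p: False}
  {p: True, b: False}


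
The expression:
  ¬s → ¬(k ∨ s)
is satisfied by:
  {s: True, k: False}
  {k: False, s: False}
  {k: True, s: True}


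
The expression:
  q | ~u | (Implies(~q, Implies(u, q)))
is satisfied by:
  {q: True, u: False}
  {u: False, q: False}
  {u: True, q: True}


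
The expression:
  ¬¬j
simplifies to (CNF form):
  j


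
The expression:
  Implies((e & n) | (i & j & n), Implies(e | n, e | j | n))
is always true.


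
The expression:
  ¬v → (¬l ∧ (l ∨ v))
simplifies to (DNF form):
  v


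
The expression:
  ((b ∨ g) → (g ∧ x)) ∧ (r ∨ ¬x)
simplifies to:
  (g ∨ ¬b) ∧ (r ∨ ¬x) ∧ (x ∨ ¬g)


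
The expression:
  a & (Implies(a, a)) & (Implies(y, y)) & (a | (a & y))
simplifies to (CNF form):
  a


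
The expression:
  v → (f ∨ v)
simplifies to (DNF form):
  True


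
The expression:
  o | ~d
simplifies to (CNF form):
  o | ~d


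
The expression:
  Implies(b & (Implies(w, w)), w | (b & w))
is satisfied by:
  {w: True, b: False}
  {b: False, w: False}
  {b: True, w: True}


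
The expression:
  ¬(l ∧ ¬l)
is always true.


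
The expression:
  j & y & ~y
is never true.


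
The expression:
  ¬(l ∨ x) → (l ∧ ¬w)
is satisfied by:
  {x: True, l: True}
  {x: True, l: False}
  {l: True, x: False}


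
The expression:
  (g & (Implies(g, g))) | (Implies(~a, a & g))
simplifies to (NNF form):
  a | g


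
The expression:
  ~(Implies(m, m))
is never true.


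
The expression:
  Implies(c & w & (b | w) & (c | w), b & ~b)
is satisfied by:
  {w: False, c: False}
  {c: True, w: False}
  {w: True, c: False}


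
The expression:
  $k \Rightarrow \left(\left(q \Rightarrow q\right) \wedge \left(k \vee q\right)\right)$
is always true.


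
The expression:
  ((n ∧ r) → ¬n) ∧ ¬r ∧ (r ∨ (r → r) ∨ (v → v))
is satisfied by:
  {r: False}


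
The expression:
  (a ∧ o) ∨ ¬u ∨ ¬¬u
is always true.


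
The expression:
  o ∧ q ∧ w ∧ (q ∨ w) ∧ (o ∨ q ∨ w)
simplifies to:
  o ∧ q ∧ w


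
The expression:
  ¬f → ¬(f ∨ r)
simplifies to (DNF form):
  f ∨ ¬r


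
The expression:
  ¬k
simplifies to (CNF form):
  ¬k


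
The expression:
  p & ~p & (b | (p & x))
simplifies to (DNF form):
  False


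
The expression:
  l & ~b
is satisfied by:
  {l: True, b: False}


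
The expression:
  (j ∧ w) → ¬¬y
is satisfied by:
  {y: True, w: False, j: False}
  {w: False, j: False, y: False}
  {j: True, y: True, w: False}
  {j: True, w: False, y: False}
  {y: True, w: True, j: False}
  {w: True, y: False, j: False}
  {j: True, w: True, y: True}


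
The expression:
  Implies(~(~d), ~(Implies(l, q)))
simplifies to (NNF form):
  ~d | (l & ~q)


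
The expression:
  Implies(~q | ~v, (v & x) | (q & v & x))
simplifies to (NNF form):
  v & (q | x)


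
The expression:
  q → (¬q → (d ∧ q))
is always true.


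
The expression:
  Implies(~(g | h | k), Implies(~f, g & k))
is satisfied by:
  {k: True, g: True, h: True, f: True}
  {k: True, g: True, h: True, f: False}
  {k: True, g: True, f: True, h: False}
  {k: True, g: True, f: False, h: False}
  {k: True, h: True, f: True, g: False}
  {k: True, h: True, f: False, g: False}
  {k: True, h: False, f: True, g: False}
  {k: True, h: False, f: False, g: False}
  {g: True, h: True, f: True, k: False}
  {g: True, h: True, f: False, k: False}
  {g: True, f: True, h: False, k: False}
  {g: True, f: False, h: False, k: False}
  {h: True, f: True, g: False, k: False}
  {h: True, g: False, f: False, k: False}
  {f: True, g: False, h: False, k: False}


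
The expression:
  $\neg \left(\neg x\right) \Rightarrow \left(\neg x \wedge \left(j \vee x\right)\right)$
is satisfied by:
  {x: False}


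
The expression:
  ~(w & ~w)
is always true.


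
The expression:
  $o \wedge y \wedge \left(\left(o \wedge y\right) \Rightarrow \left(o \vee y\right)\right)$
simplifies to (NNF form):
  $o \wedge y$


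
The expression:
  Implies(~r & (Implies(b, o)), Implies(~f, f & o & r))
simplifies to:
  f | r | (b & ~o)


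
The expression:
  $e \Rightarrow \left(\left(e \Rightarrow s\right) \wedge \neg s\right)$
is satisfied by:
  {e: False}


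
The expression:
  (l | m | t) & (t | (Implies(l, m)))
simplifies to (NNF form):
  m | t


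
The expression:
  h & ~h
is never true.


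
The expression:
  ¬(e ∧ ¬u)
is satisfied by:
  {u: True, e: False}
  {e: False, u: False}
  {e: True, u: True}


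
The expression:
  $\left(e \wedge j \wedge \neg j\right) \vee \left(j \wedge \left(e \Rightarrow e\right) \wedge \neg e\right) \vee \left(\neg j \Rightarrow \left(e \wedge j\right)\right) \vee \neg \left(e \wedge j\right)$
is always true.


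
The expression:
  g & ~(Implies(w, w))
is never true.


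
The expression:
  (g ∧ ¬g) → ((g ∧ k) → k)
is always true.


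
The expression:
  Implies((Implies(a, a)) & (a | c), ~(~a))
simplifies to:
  a | ~c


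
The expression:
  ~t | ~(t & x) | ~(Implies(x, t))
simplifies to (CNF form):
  ~t | ~x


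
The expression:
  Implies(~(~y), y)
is always true.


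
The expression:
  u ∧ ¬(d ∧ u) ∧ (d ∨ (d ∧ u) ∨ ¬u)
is never true.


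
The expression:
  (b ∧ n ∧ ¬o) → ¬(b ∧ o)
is always true.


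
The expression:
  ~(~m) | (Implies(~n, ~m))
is always true.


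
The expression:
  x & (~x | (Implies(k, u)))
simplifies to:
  x & (u | ~k)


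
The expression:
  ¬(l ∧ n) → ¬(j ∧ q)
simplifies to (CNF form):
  (l ∨ ¬j ∨ ¬q) ∧ (n ∨ ¬j ∨ ¬q)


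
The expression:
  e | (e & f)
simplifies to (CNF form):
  e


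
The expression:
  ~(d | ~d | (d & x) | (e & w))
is never true.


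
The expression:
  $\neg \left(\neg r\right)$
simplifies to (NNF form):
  $r$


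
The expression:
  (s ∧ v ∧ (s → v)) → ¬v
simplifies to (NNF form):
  ¬s ∨ ¬v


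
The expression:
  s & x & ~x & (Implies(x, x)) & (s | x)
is never true.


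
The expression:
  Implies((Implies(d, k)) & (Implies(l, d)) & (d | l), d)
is always true.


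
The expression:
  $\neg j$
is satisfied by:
  {j: False}


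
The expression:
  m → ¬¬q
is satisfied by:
  {q: True, m: False}
  {m: False, q: False}
  {m: True, q: True}


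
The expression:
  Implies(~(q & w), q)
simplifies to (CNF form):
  q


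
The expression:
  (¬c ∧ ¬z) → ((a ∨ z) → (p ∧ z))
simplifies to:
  c ∨ z ∨ ¬a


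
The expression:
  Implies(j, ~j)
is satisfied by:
  {j: False}


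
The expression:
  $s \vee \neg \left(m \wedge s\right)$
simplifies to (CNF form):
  $\text{True}$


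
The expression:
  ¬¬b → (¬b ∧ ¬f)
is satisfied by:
  {b: False}


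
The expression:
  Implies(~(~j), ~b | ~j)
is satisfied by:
  {b: False, j: False}
  {j: True, b: False}
  {b: True, j: False}


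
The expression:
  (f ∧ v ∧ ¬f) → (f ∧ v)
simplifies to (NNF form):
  True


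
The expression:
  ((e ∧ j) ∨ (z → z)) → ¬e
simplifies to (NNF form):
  ¬e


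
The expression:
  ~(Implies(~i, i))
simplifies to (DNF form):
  ~i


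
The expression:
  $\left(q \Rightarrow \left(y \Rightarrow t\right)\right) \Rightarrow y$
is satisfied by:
  {y: True}


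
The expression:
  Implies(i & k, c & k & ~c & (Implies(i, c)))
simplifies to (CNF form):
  ~i | ~k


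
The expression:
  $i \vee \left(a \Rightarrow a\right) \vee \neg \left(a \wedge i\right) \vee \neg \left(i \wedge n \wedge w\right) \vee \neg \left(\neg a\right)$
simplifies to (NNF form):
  $\text{True}$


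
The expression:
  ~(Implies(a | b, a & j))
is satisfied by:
  {b: True, a: False, j: False}
  {j: True, b: True, a: False}
  {b: True, a: True, j: False}
  {a: True, j: False, b: False}


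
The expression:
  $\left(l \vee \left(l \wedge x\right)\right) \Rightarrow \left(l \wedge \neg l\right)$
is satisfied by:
  {l: False}


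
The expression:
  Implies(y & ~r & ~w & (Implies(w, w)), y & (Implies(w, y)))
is always true.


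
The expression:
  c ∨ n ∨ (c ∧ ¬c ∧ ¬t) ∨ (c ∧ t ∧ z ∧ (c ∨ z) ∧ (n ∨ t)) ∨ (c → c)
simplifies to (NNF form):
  True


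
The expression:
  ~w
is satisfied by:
  {w: False}


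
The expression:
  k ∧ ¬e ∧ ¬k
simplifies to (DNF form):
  False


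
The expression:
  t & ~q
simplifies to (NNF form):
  t & ~q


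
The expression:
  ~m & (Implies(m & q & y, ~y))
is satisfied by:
  {m: False}


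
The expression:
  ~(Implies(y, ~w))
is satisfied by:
  {w: True, y: True}


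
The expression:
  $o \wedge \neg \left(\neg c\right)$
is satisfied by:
  {c: True, o: True}


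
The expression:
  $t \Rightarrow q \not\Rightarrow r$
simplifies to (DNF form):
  $\left(q \wedge \neg r\right) \vee \neg t$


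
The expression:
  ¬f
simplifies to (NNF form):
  ¬f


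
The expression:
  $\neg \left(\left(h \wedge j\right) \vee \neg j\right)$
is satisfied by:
  {j: True, h: False}


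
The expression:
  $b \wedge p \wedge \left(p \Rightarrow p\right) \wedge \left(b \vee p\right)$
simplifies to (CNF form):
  $b \wedge p$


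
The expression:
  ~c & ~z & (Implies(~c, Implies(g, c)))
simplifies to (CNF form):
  ~c & ~g & ~z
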